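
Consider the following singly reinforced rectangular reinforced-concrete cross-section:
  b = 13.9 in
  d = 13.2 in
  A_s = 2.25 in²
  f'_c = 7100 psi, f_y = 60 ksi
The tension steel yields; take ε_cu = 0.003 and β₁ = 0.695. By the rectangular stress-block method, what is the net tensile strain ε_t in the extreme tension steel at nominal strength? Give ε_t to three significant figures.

ε_t ≈ 0.0141

a = A_s f_y/(0.85 f'_c b) = 1.609 in.
β₁ = 0.695, so c = a/β₁ = 1.609/0.695 = 2.315 in.
From the linear strain diagram with ε_cu = 0.003: ε_t = 0.003 (d − c)/c = 0.003 × (13.2 − 2.315)/2.315 = 0.0141.
Since ε_t ≥ 0.005, the section is tension-controlled.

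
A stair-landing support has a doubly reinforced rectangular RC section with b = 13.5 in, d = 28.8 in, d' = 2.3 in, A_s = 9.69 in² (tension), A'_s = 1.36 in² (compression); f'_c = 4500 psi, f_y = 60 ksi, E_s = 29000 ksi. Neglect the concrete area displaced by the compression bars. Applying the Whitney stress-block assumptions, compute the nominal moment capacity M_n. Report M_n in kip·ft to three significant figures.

Assume both steels yield.
a = (A_s − A'_s) f_y/(0.85 f'_c b) = (9.69 − 1.36) × 60/(0.85 × 4.5 × 13.5) = 9.679 in.
c = a/β₁ = 9.679/0.825 = 11.732 in; ε'_s = 0.003(c − d')/c = 0.0024 ≥ ε_y = 0.0021, so the compression steel yields.
M_n = (A_s − A'_s) f_y (d − a/2) + A'_s f_y (d − d') = 499.8 × (28.8 − 4.8395) + 81.6 × (28.8 − 2.3) = 11975.5 + 2162.4 = 14137.9 kip·in = 14137.9/12 = 1178.16 kip·ft.

M_n ≈ 1180 kip·ft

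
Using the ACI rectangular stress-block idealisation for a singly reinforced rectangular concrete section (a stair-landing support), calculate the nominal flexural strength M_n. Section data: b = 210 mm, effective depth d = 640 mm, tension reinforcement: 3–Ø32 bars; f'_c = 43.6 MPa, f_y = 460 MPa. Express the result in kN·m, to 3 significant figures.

M_n ≈ 631 kN·m

A_s = 3 × 804 = 2412 mm².
T = A_s f_y = 2412 × 460 = 1109520 N = 1109.52 kN.
From C = T: a = T/(0.85 f'_c b) = 1109520/(0.85 × 43.6 × 210) = 142.56 mm.
M_n = T(d − a/2) = 1109.52 kN × (640 − 71.28) mm = 631.01 kN·m.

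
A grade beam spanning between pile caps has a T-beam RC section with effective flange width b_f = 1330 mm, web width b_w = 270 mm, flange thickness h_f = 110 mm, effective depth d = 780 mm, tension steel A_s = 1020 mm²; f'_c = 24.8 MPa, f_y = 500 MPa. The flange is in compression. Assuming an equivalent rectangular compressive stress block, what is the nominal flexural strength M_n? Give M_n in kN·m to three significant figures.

Tension: T = A_s f_y = 1020 × 500 = 510000 N.
Try a within the flange: a = T/(0.85 f'_c b_f) = 510000/(0.85 × 24.8 × 1330) = 18.19 mm.
Since a = 18.19 ≤ h_f = 110 mm, the stress block lies entirely in the flange; analyse as a rectangular beam of width b_f.
M_n = T(d − a/2) = 510000 × (780 − 9.095) = 393.16 × 10⁶ N·mm.
M_n = 393.16 kN·m.

M_n ≈ 393 kN·m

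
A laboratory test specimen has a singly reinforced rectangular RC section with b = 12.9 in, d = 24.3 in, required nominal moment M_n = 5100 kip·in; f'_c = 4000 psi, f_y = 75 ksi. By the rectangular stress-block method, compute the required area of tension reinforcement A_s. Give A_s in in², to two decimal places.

A_s ≈ 3.15 in²

From M_n = 0.85 f'_c a b (d − a/2):
a = d − √(d² − 2M_n/(0.85 f'_c b)) = 24.3 − √(24.3² − 2 × 5100/(0.85 × 4 × 12.9)) = 5.381 in.
A_s = 0.85 f'_c a b / f_y = 0.85 × 4 × 5.381 × 12.9 / 75 = 3.147 in².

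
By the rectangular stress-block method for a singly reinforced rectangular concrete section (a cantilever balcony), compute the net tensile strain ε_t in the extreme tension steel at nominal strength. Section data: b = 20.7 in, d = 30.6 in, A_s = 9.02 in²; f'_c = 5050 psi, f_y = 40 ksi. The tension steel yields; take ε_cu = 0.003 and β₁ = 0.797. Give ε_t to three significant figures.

a = A_s f_y/(0.85 f'_c b) = 4.061 in.
β₁ = 0.797, so c = a/β₁ = 4.061/0.797 = 5.095 in.
From the linear strain diagram with ε_cu = 0.003: ε_t = 0.003 (d − c)/c = 0.003 × (30.6 − 5.095)/5.095 = 0.0150.
Since ε_t ≥ 0.005, the section is tension-controlled.

ε_t ≈ 0.0150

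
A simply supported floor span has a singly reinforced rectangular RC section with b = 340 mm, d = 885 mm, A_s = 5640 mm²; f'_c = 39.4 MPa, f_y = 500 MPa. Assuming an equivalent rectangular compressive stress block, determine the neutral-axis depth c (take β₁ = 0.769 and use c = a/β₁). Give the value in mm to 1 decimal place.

c ≈ 322.1 mm

T = A_s f_y = 5640 × 500 = 2820000 N = 2820 kN.
Setting C = 0.85 f'_c a b equal to T: a = 2820000/(0.85 × 39.4 × 340) = 247.660 mm.
With β₁ = 0.769, c = a/β₁ = 247.660/0.769 = 322.1 mm.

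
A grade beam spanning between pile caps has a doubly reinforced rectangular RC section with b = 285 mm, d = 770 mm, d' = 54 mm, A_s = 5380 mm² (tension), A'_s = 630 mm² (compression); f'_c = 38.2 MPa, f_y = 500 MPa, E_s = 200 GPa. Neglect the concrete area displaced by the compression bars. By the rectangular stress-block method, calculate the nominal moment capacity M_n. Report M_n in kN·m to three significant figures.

Assume both tension and compression steel yield.
Net tension couple steel: A_s − A'_s = 4750 mm².
a = (A_s − A'_s) f_y / (0.85 f'_c b) = 2375000/(0.85 × 38.2 × 285) = 256.65 mm.
c = a/β₁ = 256.65/0.777 = 330.31 mm; ε'_s = 0.003(c − d')/c = 0.0025 ≥ f_y/E_s = 0.0025, so compression steel does yield.
M_n = (A_s − A'_s) f_y (d − a/2) + A'_s f_y (d − d') = [2375000 × (770 − 128.325) + 315000 × (770 − 54)] × 10⁻⁶ = 1523.98 + 225.54 = 1749.52 kN·m.

M_n ≈ 1750 kN·m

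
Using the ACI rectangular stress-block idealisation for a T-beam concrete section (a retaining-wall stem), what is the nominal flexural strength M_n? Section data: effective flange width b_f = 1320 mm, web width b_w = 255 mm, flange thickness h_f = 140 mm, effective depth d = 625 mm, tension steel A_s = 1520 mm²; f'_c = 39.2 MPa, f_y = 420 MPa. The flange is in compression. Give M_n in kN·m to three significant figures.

M_n ≈ 394 kN·m

Tension: T = A_s f_y = 1520 × 420 = 638400 N.
Try a within the flange: a = T/(0.85 f'_c b_f) = 638400/(0.85 × 39.2 × 1320) = 14.51 mm.
Since a = 14.51 ≤ h_f = 140 mm, the stress block lies entirely in the flange; analyse as a rectangular beam of width b_f.
M_n = T(d − a/2) = 638400 × (625 − 7.255) = 394.37 × 10⁶ N·mm.
M_n = 394.37 kN·m.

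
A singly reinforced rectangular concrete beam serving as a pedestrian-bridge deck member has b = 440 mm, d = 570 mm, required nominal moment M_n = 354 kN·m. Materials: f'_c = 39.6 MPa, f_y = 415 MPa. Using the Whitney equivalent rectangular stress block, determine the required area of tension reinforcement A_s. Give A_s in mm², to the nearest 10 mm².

With M_n = 0.85 f'_c a b (d − a/2), solve the quadratic for a:
a = d − √(d² − 2M_n/(0.85 f'_c b)) = 570 − √(570² − 2 × 354×10⁶/(0.85 × 39.6 × 440)) = 43.60 mm.
A_s = 0.85 f'_c a b / f_y = 0.85 × 39.6 × 43.60 × 440 / 415 = 1556.0 mm².

A_s ≈ 1560 mm²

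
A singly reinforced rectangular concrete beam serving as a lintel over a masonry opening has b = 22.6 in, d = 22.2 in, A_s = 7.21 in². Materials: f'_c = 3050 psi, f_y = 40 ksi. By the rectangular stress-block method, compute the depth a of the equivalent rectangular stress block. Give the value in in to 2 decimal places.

T = A_s f_y = 7.21 × 40 = 288.4 kips.
a = T/(0.85 f'_c b) = 288.4/(0.85 × 3.05 × 22.6) = 4.92 in.

a ≈ 4.92 in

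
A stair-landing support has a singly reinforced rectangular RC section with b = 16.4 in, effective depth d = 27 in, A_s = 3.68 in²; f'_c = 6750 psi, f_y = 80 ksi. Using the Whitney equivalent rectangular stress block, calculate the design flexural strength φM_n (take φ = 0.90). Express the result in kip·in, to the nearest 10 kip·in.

T = A_s f_y = 3.68 × 80 = 294.4 kips.
a = T/(0.85 f'_c b) = 294.4/(0.85 × 6.75 × 16.4) = 3.129 in.
M_n = T(d − a/2) = 294.4 × (27 − 1.5645) = 7488.2 kip·in.
φM_n = 0.90 × 7488.2 = 6739.4 kip·in.

φM_n ≈ 6740 kip·in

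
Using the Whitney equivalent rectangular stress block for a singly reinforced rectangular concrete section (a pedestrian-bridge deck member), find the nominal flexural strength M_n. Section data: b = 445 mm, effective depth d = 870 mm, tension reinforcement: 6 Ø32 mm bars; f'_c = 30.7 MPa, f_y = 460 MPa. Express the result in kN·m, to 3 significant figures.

A_s = 6 × 804 = 4824 mm².
T = A_s f_y = 4824 × 460 = 2219040 N = 2219.04 kN.
From C = T: a = T/(0.85 f'_c b) = 2219040/(0.85 × 30.7 × 445) = 191.09 mm.
M_n = T(d − a/2) = 2219.04 kN × (870 − 95.545) mm = 1718.55 kN·m.

M_n ≈ 1720 kN·m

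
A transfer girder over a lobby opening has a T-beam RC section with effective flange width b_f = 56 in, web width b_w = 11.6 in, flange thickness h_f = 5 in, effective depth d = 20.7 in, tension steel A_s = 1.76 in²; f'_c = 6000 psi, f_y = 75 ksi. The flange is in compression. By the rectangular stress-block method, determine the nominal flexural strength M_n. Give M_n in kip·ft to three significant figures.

Tension: T = A_s f_y = 1.76 × 75 = 132 kips.
Try a within the flange: a = T/(0.85 f'_c b_f) = 132/(0.85 × 6 × 56) = 0.462 in.
Since a = 0.462 ≤ h_f = 5 in, the stress block lies entirely in the flange; analyse as a rectangular beam of width b_f.
M_n = T(d − a/2) = 132 × (20.7 − 0.231) = 2701.9 kip·in.
M_n = 2701.9/12 = 225.16 kip·ft.

M_n ≈ 225 kip·ft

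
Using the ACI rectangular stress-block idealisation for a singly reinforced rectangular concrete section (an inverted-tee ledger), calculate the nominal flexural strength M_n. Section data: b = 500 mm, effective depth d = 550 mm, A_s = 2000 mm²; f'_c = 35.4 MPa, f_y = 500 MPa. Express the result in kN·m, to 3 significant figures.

T = A_s f_y = 2000 × 500 = 1000000 N = 1000 kN.
From C = T: a = T/(0.85 f'_c b) = 1000000/(0.85 × 35.4 × 500) = 66.47 mm.
M_n = T(d − a/2) = 1000 kN × (550 − 33.235) mm = 516.77 kN·m.

M_n ≈ 517 kN·m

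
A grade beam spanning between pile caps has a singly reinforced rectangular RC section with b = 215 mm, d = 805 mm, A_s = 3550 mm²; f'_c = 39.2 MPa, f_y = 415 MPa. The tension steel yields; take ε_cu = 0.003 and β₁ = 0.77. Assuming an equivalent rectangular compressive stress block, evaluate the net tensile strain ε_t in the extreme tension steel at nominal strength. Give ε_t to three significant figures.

ε_t ≈ 0.00604

a = A_s f_y/(0.85 f'_c b) = 205.65 mm.
β₁ = 0.77, so c = a/β₁ = 205.65/0.77 = 267.08 mm.
From the linear strain diagram with ε_cu = 0.003: ε_t = 0.003 (d − c)/c = 0.003 × (805 − 267.08)/267.08 = 0.00604.
Since ε_t ≥ 0.005, the section is tension-controlled.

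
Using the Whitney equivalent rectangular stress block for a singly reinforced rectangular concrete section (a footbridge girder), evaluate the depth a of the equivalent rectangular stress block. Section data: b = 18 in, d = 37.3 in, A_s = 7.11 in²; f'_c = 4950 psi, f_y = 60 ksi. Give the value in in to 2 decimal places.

T = A_s f_y = 7.11 × 60 = 426.6 kips.
a = T/(0.85 f'_c b) = 426.6/(0.85 × 4.95 × 18) = 5.63 in.

a ≈ 5.63 in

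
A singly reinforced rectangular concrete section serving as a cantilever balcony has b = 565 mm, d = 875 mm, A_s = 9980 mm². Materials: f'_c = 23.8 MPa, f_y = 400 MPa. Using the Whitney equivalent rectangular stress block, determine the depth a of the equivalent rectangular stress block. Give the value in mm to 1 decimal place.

T = A_s f_y = 9980 × 400 = 3992000 N = 3992 kN.
Setting C = 0.85 f'_c a b equal to T: a = 3992000/(0.85 × 23.8 × 565) = 349.3 mm.

a ≈ 349.3 mm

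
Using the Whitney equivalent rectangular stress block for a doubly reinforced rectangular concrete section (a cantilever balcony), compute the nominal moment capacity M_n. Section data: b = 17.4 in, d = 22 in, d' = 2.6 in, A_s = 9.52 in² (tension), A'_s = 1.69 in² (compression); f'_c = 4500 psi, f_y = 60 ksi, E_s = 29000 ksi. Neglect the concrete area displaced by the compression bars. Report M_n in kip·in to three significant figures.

Assume both steels yield.
a = (A_s − A'_s) f_y/(0.85 f'_c b) = (9.52 − 1.69) × 60/(0.85 × 4.5 × 17.4) = 7.059 in.
c = a/β₁ = 7.059/0.825 = 8.556 in; ε'_s = 0.003(c − d')/c = 0.0021 ≥ ε_y = 0.0021, so the compression steel yields.
M_n = (A_s − A'_s) f_y (d − a/2) + A'_s f_y (d − d') = 469.8 × (22 − 3.5295) + 101.4 × (22 − 2.6) = 8677.4 + 1967.2 = 10644.6 kip·in.

M_n ≈ 10600 kip·in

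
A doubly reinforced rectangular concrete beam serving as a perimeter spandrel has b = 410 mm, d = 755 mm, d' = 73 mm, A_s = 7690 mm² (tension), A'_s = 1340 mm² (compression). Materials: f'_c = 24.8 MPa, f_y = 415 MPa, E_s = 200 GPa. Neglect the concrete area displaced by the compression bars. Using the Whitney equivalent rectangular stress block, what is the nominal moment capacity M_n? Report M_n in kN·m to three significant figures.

M_n ≈ 1970 kN·m

Assume both tension and compression steel yield.
Net tension couple steel: A_s − A'_s = 6350 mm².
a = (A_s − A'_s) f_y / (0.85 f'_c b) = 2635250/(0.85 × 24.8 × 410) = 304.91 mm.
c = a/β₁ = 304.91/0.85 = 358.72 mm; ε'_s = 0.003(c − d')/c = 0.0024 ≥ f_y/E_s = 0.0021, so compression steel does yield.
M_n = (A_s − A'_s) f_y (d − a/2) + A'_s f_y (d − d') = [2635250 × (755 − 152.455) + 556100 × (755 − 73)] × 10⁻⁶ = 1587.86 + 379.26 = 1967.12 kN·m.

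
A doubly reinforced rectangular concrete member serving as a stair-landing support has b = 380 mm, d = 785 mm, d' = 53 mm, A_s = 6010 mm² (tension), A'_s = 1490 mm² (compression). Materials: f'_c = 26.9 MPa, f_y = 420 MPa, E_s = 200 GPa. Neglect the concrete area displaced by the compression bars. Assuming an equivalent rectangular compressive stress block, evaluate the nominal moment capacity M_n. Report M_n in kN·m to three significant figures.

Assume both tension and compression steel yield.
Net tension couple steel: A_s − A'_s = 4520 mm².
a = (A_s − A'_s) f_y / (0.85 f'_c b) = 1898400/(0.85 × 26.9 × 380) = 218.49 mm.
c = a/β₁ = 218.49/0.85 = 257.05 mm; ε'_s = 0.003(c − d')/c = 0.0024 ≥ f_y/E_s = 0.0021, so compression steel does yield.
M_n = (A_s − A'_s) f_y (d − a/2) + A'_s f_y (d − d') = [1898400 × (785 − 109.245) + 625800 × (785 − 53)] × 10⁻⁶ = 1282.85 + 458.09 = 1740.94 kN·m.

M_n ≈ 1740 kN·m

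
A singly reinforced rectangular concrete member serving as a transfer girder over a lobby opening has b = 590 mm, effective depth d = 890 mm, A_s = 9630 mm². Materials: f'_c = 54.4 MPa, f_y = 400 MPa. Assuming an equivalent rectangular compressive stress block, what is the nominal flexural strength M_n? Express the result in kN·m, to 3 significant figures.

M_n ≈ 3160 kN·m

T = A_s f_y = 9630 × 400 = 3852000 N = 3852 kN.
From C = T: a = T/(0.85 f'_c b) = 3852000/(0.85 × 54.4 × 590) = 141.19 mm.
M_n = T(d − a/2) = 3852 kN × (890 − 70.595) mm = 3156.35 kN·m.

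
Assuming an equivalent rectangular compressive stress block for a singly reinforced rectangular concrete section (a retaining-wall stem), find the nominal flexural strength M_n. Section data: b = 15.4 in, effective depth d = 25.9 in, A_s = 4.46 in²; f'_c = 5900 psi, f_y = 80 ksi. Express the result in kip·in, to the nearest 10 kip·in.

M_n ≈ 8420 kip·in

T = A_s f_y = 4.46 × 80 = 356.8 kips.
a = T/(0.85 f'_c b) = 356.8/(0.85 × 5.9 × 15.4) = 4.620 in.
M_n = T(d − a/2) = 356.8 × (25.9 − 2.31) = 8416.9 kip·in.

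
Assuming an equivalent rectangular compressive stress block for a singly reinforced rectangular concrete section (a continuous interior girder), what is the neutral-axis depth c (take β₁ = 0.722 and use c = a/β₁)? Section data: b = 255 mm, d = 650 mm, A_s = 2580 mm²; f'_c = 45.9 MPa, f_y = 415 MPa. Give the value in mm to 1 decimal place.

T = A_s f_y = 2580 × 415 = 1070700 N = 1070.7 kN.
Setting C = 0.85 f'_c a b equal to T: a = 1070700/(0.85 × 45.9 × 255) = 107.621 mm.
With β₁ = 0.722, c = a/β₁ = 107.621/0.722 = 149.1 mm.

c ≈ 149.1 mm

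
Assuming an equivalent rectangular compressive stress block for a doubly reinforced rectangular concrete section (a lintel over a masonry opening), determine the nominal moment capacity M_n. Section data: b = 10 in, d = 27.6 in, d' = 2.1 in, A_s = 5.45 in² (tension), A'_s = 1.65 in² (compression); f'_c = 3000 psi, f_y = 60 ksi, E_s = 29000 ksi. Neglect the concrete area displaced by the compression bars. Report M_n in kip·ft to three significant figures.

Assume both steels yield.
a = (A_s − A'_s) f_y/(0.85 f'_c b) = (5.45 − 1.65) × 60/(0.85 × 3 × 10) = 8.941 in.
c = a/β₁ = 8.941/0.85 = 10.519 in; ε'_s = 0.003(c − d')/c = 0.0024 ≥ ε_y = 0.0021, so the compression steel yields.
M_n = (A_s − A'_s) f_y (d − a/2) + A'_s f_y (d − d') = 228 × (27.6 − 4.4705) + 99 × (27.6 − 2.1) = 5273.5 + 2524.5 = 7798.0 kip·in = 7798.0/12 = 649.83 kip·ft.

M_n ≈ 650 kip·ft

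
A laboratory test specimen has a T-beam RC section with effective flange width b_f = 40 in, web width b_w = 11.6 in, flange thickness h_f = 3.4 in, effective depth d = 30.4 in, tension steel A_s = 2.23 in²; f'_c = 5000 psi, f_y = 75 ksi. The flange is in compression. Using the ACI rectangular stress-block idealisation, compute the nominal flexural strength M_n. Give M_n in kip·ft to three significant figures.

Tension: T = A_s f_y = 2.23 × 75 = 167.25 kips.
Try a within the flange: a = T/(0.85 f'_c b_f) = 167.25/(0.85 × 5 × 40) = 0.984 in.
Since a = 0.984 ≤ h_f = 3.4 in, the stress block lies entirely in the flange; analyse as a rectangular beam of width b_f.
M_n = T(d − a/2) = 167.25 × (30.4 − 0.492) = 5002.1 kip·in.
M_n = 5002.1/12 = 416.84 kip·ft.

M_n ≈ 417 kip·ft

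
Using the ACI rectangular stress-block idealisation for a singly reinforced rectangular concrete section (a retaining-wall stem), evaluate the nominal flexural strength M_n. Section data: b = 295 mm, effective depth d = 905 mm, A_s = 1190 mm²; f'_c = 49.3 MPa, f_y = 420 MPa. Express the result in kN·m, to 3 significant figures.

M_n ≈ 442 kN·m

T = A_s f_y = 1190 × 420 = 499800 N = 499.8 kN.
From C = T: a = T/(0.85 f'_c b) = 499800/(0.85 × 49.3 × 295) = 40.43 mm.
M_n = T(d − a/2) = 499.8 kN × (905 − 20.215) mm = 442.22 kN·m.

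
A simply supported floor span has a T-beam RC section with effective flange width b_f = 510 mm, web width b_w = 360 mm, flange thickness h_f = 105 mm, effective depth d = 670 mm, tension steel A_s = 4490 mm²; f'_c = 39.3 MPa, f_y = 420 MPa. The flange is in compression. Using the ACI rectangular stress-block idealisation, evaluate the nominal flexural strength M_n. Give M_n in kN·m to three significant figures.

M_n ≈ 1160 kN·m

Tension: T = A_s f_y = 4490 × 420 = 1885800 N.
Try a within the flange: a = T/(0.85 f'_c b_f) = 1885800/(0.85 × 39.3 × 510) = 110.69 mm.
a = 110.69 > h_f = 105 mm: the block extends into the web. Split into flange-overhang and web parts.
C_f = 0.85 f'_c (b_f − b_w) h_f = 0.85 × 39.3 × (510 − 360) × 105 = 526129 N.
Remaining web compression depth: a_w = (T − C_f)/(0.85 f'_c b_w) = (1885800 − 526129)/(0.85 × 39.3 × 360) = 113.06 mm.
M_n = C_f(d − h_f/2) + (T − C_f)(d − a_w/2) = 526129 × (670 − 52.5) + 1359671 × (670 − 56.53) = 324.88 + 834.12 = 1159.00 × 10⁶ N·mm.
M_n = 1159.00 kN·m.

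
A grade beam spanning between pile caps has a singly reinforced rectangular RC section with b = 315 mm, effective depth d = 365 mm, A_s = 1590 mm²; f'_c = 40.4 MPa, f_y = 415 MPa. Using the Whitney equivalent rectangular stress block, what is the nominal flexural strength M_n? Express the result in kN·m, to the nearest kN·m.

T = A_s f_y = 1590 × 415 = 659850 N = 659.85 kN.
From C = T: a = T/(0.85 f'_c b) = 659850/(0.85 × 40.4 × 315) = 61.00 mm.
M_n = T(d − a/2) = 659.85 kN × (365 − 30.5) mm = 220.72 kN·m.

M_n ≈ 221 kN·m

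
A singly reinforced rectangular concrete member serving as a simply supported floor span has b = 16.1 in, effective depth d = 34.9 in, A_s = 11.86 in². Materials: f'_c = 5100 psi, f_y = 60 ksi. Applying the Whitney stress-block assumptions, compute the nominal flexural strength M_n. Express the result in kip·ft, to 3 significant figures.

M_n ≈ 1770 kip·ft

T = A_s f_y = 11.86 × 60 = 711.6 kips.
a = T/(0.85 f'_c b) = 711.6/(0.85 × 5.1 × 16.1) = 10.196 in.
M_n = T(d − a/2) = 711.6 × (34.9 − 5.098) = 21207.1 kip·in = 21207.1/12 = 1767.26 kip·ft.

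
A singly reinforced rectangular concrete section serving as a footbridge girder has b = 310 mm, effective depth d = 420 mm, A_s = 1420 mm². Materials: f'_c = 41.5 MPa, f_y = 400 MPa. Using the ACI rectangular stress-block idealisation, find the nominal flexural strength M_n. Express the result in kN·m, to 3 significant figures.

T = A_s f_y = 1420 × 400 = 568000 N = 568 kN.
From C = T: a = T/(0.85 f'_c b) = 568000/(0.85 × 41.5 × 310) = 51.94 mm.
M_n = T(d − a/2) = 568 kN × (420 − 25.97) mm = 223.81 kN·m.

M_n ≈ 224 kN·m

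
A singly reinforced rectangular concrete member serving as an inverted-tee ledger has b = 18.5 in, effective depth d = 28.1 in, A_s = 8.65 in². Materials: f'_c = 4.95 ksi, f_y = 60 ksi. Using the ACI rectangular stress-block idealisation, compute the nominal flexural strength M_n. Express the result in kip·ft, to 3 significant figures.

T = A_s f_y = 8.65 × 60 = 519 kips.
a = T/(0.85 f'_c b) = 519/(0.85 × 4.95 × 18.5) = 6.668 in.
M_n = T(d − a/2) = 519 × (28.1 − 3.334) = 12853.6 kip·in = 12853.6/12 = 1071.13 kip·ft.

M_n ≈ 1070 kip·ft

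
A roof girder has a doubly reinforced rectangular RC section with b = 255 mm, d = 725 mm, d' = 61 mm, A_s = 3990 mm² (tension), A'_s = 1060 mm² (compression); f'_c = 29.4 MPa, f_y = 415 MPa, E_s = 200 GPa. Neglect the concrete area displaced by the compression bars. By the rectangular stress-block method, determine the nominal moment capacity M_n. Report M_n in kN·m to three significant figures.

Assume both tension and compression steel yield.
Net tension couple steel: A_s − A'_s = 2930 mm².
a = (A_s − A'_s) f_y / (0.85 f'_c b) = 1215950/(0.85 × 29.4 × 255) = 190.81 mm.
c = a/β₁ = 190.81/0.84 = 227.15 mm; ε'_s = 0.003(c − d')/c = 0.0022 ≥ f_y/E_s = 0.0021, so compression steel does yield.
M_n = (A_s − A'_s) f_y (d − a/2) + A'_s f_y (d − d') = [1215950 × (725 − 95.405) + 439900 × (725 − 61)] × 10⁻⁶ = 765.56 + 292.09 = 1057.65 kN·m.

M_n ≈ 1060 kN·m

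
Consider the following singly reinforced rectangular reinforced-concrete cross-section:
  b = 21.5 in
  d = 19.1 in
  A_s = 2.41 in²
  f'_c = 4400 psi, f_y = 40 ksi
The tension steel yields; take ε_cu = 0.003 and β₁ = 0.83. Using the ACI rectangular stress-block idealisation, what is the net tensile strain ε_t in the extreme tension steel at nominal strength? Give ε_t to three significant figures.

a = A_s f_y/(0.85 f'_c b) = 1.199 in.
β₁ = 0.83, so c = a/β₁ = 1.199/0.83 = 1.445 in.
From the linear strain diagram with ε_cu = 0.003: ε_t = 0.003 (d − c)/c = 0.003 × (19.1 − 1.445)/1.445 = 0.0367.
Since ε_t ≥ 0.005, the section is tension-controlled.

ε_t ≈ 0.0367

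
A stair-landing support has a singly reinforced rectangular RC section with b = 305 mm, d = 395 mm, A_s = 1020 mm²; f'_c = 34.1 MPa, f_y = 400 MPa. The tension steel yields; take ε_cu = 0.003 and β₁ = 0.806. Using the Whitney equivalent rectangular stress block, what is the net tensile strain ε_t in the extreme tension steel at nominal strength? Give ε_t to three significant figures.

a = A_s f_y/(0.85 f'_c b) = 46.15 mm.
β₁ = 0.806, so c = a/β₁ = 46.15/0.806 = 57.26 mm.
From the linear strain diagram with ε_cu = 0.003: ε_t = 0.003 (d − c)/c = 0.003 × (395 − 57.26)/57.26 = 0.0177.
Since ε_t ≥ 0.005, the section is tension-controlled.

ε_t ≈ 0.0177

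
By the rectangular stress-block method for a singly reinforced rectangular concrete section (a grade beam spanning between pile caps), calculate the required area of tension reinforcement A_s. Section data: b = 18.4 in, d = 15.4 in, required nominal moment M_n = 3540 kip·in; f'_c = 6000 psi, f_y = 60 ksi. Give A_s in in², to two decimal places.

From M_n = 0.85 f'_c a b (d − a/2):
a = d − √(d² − 2M_n/(0.85 f'_c b)) = 15.4 − √(15.4² − 2 × 3540/(0.85 × 6 × 18.4)) = 2.683 in.
A_s = 0.85 f'_c a b / f_y = 0.85 × 6 × 2.683 × 18.4 / 60 = 4.196 in².

A_s ≈ 4.20 in²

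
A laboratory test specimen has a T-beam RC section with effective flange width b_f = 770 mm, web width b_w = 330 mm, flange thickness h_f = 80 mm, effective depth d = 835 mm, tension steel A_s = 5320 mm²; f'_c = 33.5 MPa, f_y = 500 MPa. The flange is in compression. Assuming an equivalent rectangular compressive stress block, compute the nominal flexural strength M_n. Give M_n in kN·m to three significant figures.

M_n ≈ 2030 kN·m

Tension: T = A_s f_y = 5320 × 500 = 2660000 N.
Try a within the flange: a = T/(0.85 f'_c b_f) = 2660000/(0.85 × 33.5 × 770) = 121.32 mm.
a = 121.32 > h_f = 80 mm: the block extends into the web. Split into flange-overhang and web parts.
C_f = 0.85 f'_c (b_f − b_w) h_f = 0.85 × 33.5 × (770 − 330) × 80 = 1002320 N.
Remaining web compression depth: a_w = (T − C_f)/(0.85 f'_c b_w) = (2660000 − 1002320)/(0.85 × 33.5 × 330) = 176.41 mm.
M_n = C_f(d − h_f/2) + (T − C_f)(d − a_w/2) = 1002320 × (835 − 40) + 1657680 × (835 − 88.205) = 796.84 + 1237.95 = 2034.79 × 10⁶ N·mm.
M_n = 2034.79 kN·m.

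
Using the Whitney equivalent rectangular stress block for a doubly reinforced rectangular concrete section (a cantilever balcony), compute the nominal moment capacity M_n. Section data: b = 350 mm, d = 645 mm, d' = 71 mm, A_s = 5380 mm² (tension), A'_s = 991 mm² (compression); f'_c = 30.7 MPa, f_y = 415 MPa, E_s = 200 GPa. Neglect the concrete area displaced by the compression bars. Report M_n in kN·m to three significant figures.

M_n ≈ 1230 kN·m

Assume both tension and compression steel yield.
Net tension couple steel: A_s − A'_s = 4389 mm².
a = (A_s − A'_s) f_y / (0.85 f'_c b) = 1821435/(0.85 × 30.7 × 350) = 199.43 mm.
c = a/β₁ = 199.43/0.831 = 239.99 mm; ε'_s = 0.003(c − d')/c = 0.0021 ≥ f_y/E_s = 0.0021, so compression steel does yield.
M_n = (A_s − A'_s) f_y (d − a/2) + A'_s f_y (d − d') = [1821435 × (645 − 99.715) + 411265 × (645 − 71)] × 10⁻⁶ = 993.20 + 236.07 = 1229.27 kN·m.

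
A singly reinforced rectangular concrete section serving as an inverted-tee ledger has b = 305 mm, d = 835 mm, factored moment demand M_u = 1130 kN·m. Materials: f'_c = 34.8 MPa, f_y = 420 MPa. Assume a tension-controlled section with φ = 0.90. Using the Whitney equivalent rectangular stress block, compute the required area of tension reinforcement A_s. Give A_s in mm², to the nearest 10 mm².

M_n = M_u/φ = 1130/0.90 = 1255.56 kN·m.
With M_n = 0.85 f'_c a b (d − a/2), solve the quadratic for a:
a = d − √(d² − 2M_n/(0.85 f'_c b)) = 835 − √(835² − 2 × 1255.56×10⁶/(0.85 × 34.8 × 305)) = 187.78 mm.
A_s = 0.85 f'_c a b / f_y = 0.85 × 34.8 × 187.78 × 305 / 420 = 4033.6 mm².

A_s ≈ 4030 mm²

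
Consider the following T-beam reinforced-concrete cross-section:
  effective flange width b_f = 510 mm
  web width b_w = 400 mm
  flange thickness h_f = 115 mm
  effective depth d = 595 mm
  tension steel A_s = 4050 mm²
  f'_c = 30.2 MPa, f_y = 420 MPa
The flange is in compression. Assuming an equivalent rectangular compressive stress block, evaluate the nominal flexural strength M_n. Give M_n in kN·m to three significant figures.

M_n ≈ 901 kN·m

Tension: T = A_s f_y = 4050 × 420 = 1701000 N.
Try a within the flange: a = T/(0.85 f'_c b_f) = 1701000/(0.85 × 30.2 × 510) = 129.93 mm.
a = 129.93 > h_f = 115 mm: the block extends into the web. Split into flange-overhang and web parts.
C_f = 0.85 f'_c (b_f − b_w) h_f = 0.85 × 30.2 × (510 − 400) × 115 = 324726 N.
Remaining web compression depth: a_w = (T − C_f)/(0.85 f'_c b_w) = (1701000 − 324726)/(0.85 × 30.2 × 400) = 134.04 mm.
M_n = C_f(d − h_f/2) + (T − C_f)(d − a_w/2) = 324726 × (595 − 57.5) + 1376274 × (595 − 67.02) = 174.54 + 726.65 = 901.19 × 10⁶ N·mm.
M_n = 901.19 kN·m.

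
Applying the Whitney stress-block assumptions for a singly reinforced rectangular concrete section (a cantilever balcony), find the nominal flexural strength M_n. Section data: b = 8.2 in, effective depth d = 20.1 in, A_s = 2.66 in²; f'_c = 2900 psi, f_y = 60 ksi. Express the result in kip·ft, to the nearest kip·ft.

T = A_s f_y = 2.66 × 60 = 159.6 kips.
a = T/(0.85 f'_c b) = 159.6/(0.85 × 2.9 × 8.2) = 7.896 in.
M_n = T(d − a/2) = 159.6 × (20.1 − 3.948) = 2577.9 kip·in = 2577.9/12 = 214.83 kip·ft.

M_n ≈ 215 kip·ft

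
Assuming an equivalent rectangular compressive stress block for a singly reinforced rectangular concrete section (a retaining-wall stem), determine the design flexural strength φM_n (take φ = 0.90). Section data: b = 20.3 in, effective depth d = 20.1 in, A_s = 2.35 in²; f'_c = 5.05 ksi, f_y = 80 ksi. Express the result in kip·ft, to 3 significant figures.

φM_n ≈ 268 kip·ft

T = A_s f_y = 2.35 × 80 = 188 kips.
a = T/(0.85 f'_c b) = 188/(0.85 × 5.05 × 20.3) = 2.158 in.
M_n = T(d − a/2) = 188 × (20.1 − 1.079) = 3575.9 kip·in = 3575.9/12 = 297.99 kip·ft.
φM_n = 0.90 × 297.99 = 268.19 kip·ft.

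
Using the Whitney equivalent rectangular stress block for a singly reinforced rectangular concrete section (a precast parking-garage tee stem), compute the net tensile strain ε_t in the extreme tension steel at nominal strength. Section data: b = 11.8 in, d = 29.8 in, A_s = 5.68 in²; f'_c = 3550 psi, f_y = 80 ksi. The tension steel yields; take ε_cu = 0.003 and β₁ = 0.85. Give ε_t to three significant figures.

ε_t ≈ 0.00295

a = A_s f_y/(0.85 f'_c b) = 12.762 in.
β₁ = 0.85, so c = a/β₁ = 12.762/0.85 = 15.014 in.
From the linear strain diagram with ε_cu = 0.003: ε_t = 0.003 (d − c)/c = 0.003 × (29.8 − 15.014)/15.014 = 0.00295.
ε_t < 0.004 — the section is over-reinforced for flexure under ACI limits.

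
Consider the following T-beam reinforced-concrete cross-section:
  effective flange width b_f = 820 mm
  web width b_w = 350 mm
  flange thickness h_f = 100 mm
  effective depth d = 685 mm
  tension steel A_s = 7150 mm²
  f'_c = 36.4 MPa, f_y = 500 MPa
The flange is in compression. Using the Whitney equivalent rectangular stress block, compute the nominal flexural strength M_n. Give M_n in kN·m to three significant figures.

Tension: T = A_s f_y = 7150 × 500 = 3575000 N.
Try a within the flange: a = T/(0.85 f'_c b_f) = 3575000/(0.85 × 36.4 × 820) = 140.91 mm.
a = 140.91 > h_f = 100 mm: the block extends into the web. Split into flange-overhang and web parts.
C_f = 0.85 f'_c (b_f − b_w) h_f = 0.85 × 36.4 × (820 − 350) × 100 = 1454180 N.
Remaining web compression depth: a_w = (T − C_f)/(0.85 f'_c b_w) = (3575000 − 1454180)/(0.85 × 36.4 × 350) = 195.85 mm.
M_n = C_f(d − h_f/2) + (T − C_f)(d − a_w/2) = 1454180 × (685 − 50) + 2120820 × (685 − 97.925) = 923.40 + 1245.08 = 2168.48 × 10⁶ N·mm.
M_n = 2168.48 kN·m.

M_n ≈ 2170 kN·m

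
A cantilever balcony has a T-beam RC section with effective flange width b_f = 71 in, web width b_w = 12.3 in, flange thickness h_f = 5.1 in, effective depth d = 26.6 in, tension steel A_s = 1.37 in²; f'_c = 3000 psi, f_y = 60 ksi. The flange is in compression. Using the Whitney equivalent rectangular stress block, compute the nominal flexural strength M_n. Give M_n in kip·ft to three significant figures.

Tension: T = A_s f_y = 1.37 × 60 = 82.2 kips.
Try a within the flange: a = T/(0.85 f'_c b_f) = 82.2/(0.85 × 3 × 71) = 0.454 in.
Since a = 0.454 ≤ h_f = 5.1 in, the stress block lies entirely in the flange; analyse as a rectangular beam of width b_f.
M_n = T(d − a/2) = 82.2 × (26.6 − 0.227) = 2167.9 kip·in.
M_n = 2167.9/12 = 180.66 kip·ft.

M_n ≈ 181 kip·ft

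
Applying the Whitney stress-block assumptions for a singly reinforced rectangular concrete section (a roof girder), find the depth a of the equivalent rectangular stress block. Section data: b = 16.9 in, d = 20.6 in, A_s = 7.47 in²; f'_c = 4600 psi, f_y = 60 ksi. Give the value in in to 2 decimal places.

T = A_s f_y = 7.47 × 60 = 448.2 kips.
a = T/(0.85 f'_c b) = 448.2/(0.85 × 4.6 × 16.9) = 6.78 in.

a ≈ 6.78 in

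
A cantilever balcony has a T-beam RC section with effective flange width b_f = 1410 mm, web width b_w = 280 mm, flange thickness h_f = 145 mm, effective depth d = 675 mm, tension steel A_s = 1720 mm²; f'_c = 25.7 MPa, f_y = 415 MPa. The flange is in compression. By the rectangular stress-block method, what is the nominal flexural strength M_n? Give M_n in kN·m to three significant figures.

Tension: T = A_s f_y = 1720 × 415 = 713800 N.
Try a within the flange: a = T/(0.85 f'_c b_f) = 713800/(0.85 × 25.7 × 1410) = 23.17 mm.
Since a = 23.17 ≤ h_f = 145 mm, the stress block lies entirely in the flange; analyse as a rectangular beam of width b_f.
M_n = T(d − a/2) = 713800 × (675 − 11.585) = 473.55 × 10⁶ N·mm.
M_n = 473.55 kN·m.

M_n ≈ 474 kN·m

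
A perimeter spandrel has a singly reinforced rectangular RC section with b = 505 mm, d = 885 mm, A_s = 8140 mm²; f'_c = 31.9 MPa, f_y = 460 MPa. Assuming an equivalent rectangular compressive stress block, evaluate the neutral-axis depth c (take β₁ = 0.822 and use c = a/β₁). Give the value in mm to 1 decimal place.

T = A_s f_y = 8140 × 460 = 3744400 N = 3744.4 kN.
Setting C = 0.85 f'_c a b equal to T: a = 3744400/(0.85 × 31.9 × 505) = 273.452 mm.
With β₁ = 0.822, c = a/β₁ = 273.452/0.822 = 332.7 mm.

c ≈ 332.7 mm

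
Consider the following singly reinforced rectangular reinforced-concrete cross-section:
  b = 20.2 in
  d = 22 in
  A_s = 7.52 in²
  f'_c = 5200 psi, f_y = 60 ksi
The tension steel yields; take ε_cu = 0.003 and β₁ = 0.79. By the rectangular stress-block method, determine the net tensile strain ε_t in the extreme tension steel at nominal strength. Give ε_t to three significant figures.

ε_t ≈ 0.00732

a = A_s f_y/(0.85 f'_c b) = 5.054 in.
β₁ = 0.79, so c = a/β₁ = 5.054/0.79 = 6.397 in.
From the linear strain diagram with ε_cu = 0.003: ε_t = 0.003 (d − c)/c = 0.003 × (22 − 6.397)/6.397 = 0.00732.
Since ε_t ≥ 0.005, the section is tension-controlled.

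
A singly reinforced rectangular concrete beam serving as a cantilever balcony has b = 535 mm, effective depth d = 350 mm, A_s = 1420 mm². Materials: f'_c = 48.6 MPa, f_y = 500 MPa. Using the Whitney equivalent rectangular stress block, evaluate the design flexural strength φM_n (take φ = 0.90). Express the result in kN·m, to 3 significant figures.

T = A_s f_y = 1420 × 500 = 710000 N = 710 kN.
From C = T: a = T/(0.85 f'_c b) = 710000/(0.85 × 48.6 × 535) = 32.13 mm.
M_n = T(d − a/2) = 710 kN × (350 − 16.065) mm = 237.09 kN·m.
φM_n = 0.90 × 237.09 = 213.38 kN·m.

φM_n ≈ 213 kN·m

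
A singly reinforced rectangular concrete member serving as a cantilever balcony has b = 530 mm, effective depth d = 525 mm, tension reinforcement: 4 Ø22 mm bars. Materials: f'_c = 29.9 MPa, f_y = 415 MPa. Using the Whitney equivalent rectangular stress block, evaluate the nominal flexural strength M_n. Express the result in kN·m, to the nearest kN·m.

A_s = 4 × 380 = 1520 mm².
T = A_s f_y = 1520 × 415 = 630800 N = 630.8 kN.
From C = T: a = T/(0.85 f'_c b) = 630800/(0.85 × 29.9 × 530) = 46.83 mm.
M_n = T(d − a/2) = 630.8 kN × (525 − 23.415) mm = 316.40 kN·m.

M_n ≈ 316 kN·m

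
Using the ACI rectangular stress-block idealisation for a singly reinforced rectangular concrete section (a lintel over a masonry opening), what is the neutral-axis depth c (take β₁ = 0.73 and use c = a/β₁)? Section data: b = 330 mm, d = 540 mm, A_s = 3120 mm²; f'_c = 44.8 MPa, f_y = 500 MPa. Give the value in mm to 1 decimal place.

T = A_s f_y = 3120 × 500 = 1560000 N = 1560 kN.
Setting C = 0.85 f'_c a b equal to T: a = 1560000/(0.85 × 44.8 × 330) = 124.141 mm.
With β₁ = 0.73, c = a/β₁ = 124.141/0.73 = 170.1 mm.

c ≈ 170.1 mm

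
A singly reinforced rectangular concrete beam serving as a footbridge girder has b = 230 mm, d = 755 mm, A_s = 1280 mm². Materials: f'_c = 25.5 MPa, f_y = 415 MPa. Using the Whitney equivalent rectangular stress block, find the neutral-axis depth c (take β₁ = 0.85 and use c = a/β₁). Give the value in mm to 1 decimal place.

T = A_s f_y = 1280 × 415 = 531200 N = 531.2 kN.
Setting C = 0.85 f'_c a b equal to T: a = 531200/(0.85 × 25.5 × 230) = 106.554 mm.
With β₁ = 0.85, c = a/β₁ = 106.554/0.85 = 125.4 mm.

c ≈ 125.4 mm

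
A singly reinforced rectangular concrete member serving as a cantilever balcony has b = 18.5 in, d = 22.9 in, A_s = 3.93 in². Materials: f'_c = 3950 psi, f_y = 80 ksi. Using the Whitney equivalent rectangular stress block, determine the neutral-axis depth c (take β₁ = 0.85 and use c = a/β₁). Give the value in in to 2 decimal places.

T = A_s f_y = 3.93 × 80 = 314.4 kips.
a = T/(0.85 f'_c b) = 314.4/(0.85 × 3.95 × 18.5) = 5.0617 in.
With β₁ = 0.85, c = a/β₁ = 5.0617/0.85 = 5.95 in.

c ≈ 5.95 in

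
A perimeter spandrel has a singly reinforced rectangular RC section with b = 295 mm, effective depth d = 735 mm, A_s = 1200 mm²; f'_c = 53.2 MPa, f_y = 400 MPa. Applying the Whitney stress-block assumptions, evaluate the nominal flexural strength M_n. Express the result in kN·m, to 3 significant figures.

T = A_s f_y = 1200 × 400 = 480000 N = 480 kN.
From C = T: a = T/(0.85 f'_c b) = 480000/(0.85 × 53.2 × 295) = 35.98 mm.
M_n = T(d − a/2) = 480 kN × (735 − 17.99) mm = 344.16 kN·m.

M_n ≈ 344 kN·m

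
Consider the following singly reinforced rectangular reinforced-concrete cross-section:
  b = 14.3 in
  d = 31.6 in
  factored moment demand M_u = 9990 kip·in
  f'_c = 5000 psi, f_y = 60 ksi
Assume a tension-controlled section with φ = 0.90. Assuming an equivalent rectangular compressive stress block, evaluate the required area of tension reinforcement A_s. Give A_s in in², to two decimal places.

A_s ≈ 6.52 in²

M_n = M_u/φ = 9990/0.90 = 11100 kip·in.
From M_n = 0.85 f'_c a b (d − a/2):
a = d − √(d² − 2M_n/(0.85 f'_c b)) = 31.6 − √(31.6² − 2 × 11100/(0.85 × 5 × 14.3)) = 6.435 in.
A_s = 0.85 f'_c a b / f_y = 0.85 × 5 × 6.435 × 14.3 / 60 = 6.518 in².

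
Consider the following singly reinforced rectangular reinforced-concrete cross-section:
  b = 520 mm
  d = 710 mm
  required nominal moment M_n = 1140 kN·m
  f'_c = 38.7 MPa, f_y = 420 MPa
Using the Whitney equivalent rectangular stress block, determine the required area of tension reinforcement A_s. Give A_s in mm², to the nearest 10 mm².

A_s ≈ 4120 mm²

With M_n = 0.85 f'_c a b (d − a/2), solve the quadratic for a:
a = d − √(d² − 2M_n/(0.85 f'_c b)) = 710 − √(710² − 2 × 1140×10⁶/(0.85 × 38.7 × 520)) = 101.06 mm.
A_s = 0.85 f'_c a b / f_y = 0.85 × 38.7 × 101.06 × 520 / 420 = 4115.9 mm².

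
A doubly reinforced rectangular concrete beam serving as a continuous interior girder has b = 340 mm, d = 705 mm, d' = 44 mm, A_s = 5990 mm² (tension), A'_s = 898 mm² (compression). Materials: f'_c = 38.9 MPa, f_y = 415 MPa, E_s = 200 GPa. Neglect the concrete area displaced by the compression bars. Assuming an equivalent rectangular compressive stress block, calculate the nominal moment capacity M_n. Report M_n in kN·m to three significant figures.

Assume both tension and compression steel yield.
Net tension couple steel: A_s − A'_s = 5092 mm².
a = (A_s − A'_s) f_y / (0.85 f'_c b) = 2113180/(0.85 × 38.9 × 340) = 187.97 mm.
c = a/β₁ = 187.97/0.772 = 243.48 mm; ε'_s = 0.003(c − d')/c = 0.0025 ≥ f_y/E_s = 0.0021, so compression steel does yield.
M_n = (A_s − A'_s) f_y (d − a/2) + A'_s f_y (d − d') = [2113180 × (705 − 93.985) + 372670 × (705 − 44)] × 10⁻⁶ = 1291.18 + 246.33 = 1537.51 kN·m.

M_n ≈ 1540 kN·m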